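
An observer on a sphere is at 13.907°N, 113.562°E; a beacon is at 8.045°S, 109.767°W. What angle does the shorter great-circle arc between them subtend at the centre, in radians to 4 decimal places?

With latitudes φ₁ = 13.907°, φ₂ = -8.045° and longitude difference Δλ = 136.671°:
Haversine: a = sin²(Δφ/2) + cos φ₁ cos φ₂ sin²(Δλ/2) = 0.0363 + (0.9707)(0.9902)(0.8637) = 0.86640.
Central angle c = 2·arcsin(√a) = 2.39321 rad.
So the angular separation is 2.3932 rad.

2.3932 rad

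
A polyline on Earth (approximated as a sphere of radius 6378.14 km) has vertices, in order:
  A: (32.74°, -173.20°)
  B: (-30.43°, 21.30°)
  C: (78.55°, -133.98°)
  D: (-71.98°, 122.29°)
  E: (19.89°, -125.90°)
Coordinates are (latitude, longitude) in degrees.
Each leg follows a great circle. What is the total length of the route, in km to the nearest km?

Leg A→B: central angle 2.9225 rad, distance 18639.8 km.
Leg B→C: central angle 2.2809 rad, distance 14547.7 km.
Leg C→D: central angle 2.8133 rad, distance 17943.7 km.
Leg D→E: central angle 2.0171 rad, distance 12865.1 km.
Total: 18639.8 + 14547.7 + 17943.7 + 12865.1 ≈ 63996 km.

63996 km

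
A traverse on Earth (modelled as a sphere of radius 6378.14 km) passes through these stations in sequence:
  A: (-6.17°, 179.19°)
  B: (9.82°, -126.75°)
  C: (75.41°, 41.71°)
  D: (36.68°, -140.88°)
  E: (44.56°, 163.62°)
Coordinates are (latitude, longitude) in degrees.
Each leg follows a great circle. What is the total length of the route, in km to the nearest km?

29008 km

Leg A→B: central angle 0.9804 rad, distance 6253.4 km.
Leg B→C: central angle 1.6490 rad, distance 10517.6 km.
Leg C→D: central angle 1.1850 rad, distance 7558.3 km.
Leg D→E: central angle 0.7336 rad, distance 4678.8 km.
Total: 6253.4 + 10517.6 + 7558.3 + 4678.8 ≈ 29008 km.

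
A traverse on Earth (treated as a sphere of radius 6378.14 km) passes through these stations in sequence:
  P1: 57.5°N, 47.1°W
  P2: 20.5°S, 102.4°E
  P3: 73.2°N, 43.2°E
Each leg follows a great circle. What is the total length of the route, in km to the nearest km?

26510 km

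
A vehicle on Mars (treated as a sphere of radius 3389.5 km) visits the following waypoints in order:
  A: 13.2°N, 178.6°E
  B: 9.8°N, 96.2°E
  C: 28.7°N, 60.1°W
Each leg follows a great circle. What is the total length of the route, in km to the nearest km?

Leg A→B: central angle 1.4043 rad, distance 4759.8 km.
Leg B→C: central angle 2.3599 rad, distance 7998.8 km.
Total: 4759.8 + 7998.8 ≈ 12759 km.

12759 km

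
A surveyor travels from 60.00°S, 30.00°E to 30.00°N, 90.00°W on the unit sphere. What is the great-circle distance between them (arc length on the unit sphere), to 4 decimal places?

2.2777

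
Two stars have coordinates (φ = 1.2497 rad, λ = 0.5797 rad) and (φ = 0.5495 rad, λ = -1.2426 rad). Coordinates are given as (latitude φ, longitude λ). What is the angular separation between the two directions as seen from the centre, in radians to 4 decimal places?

In radians: φ₁ = 1.2497, φ₂ = 0.5495, Δλ = -104.410° = -1.8223 rad.
Haversine: a = sin²(Δφ/2) + cos φ₁ cos φ₂ sin²(Δλ/2) = 0.1176 + (0.3156)(0.8528)(0.6244) = 0.28571.
Central angle c = 2·arcsin(√a) = 1.12787 rad.
So the angular separation is 1.1279 rad.

1.1279 rad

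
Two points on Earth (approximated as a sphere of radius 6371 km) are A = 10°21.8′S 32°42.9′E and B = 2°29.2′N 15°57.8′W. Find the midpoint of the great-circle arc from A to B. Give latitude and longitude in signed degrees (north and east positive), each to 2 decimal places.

The central angle between A and B is δ = 0.8749 rad.
With f = 0.5, the slerp weights are sin((1−f)δ)/sin δ = 0.5520 and sin(fδ)/sin δ = 0.5520.
Weighted sum of the unit vectors: (0.5520)·(0.8276,0.5316,-0.1799) + (0.5520)·(0.9605,-0.2748,0.0434) = (0.9870, 0.1418, -0.0753).
Converting back: φ = atan2(z, √(x²+y²)) = -4.32°, λ = atan2(y, x) = 8.17°.

-4.32°, 8.17°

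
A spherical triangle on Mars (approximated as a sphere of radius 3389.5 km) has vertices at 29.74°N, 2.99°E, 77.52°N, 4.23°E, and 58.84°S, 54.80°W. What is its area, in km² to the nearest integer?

9745442 km²

Side lengths (central angles): a = 2.4622, b = 1.7569, c = 0.8340 rad; semiperimeter s = 2.5265.
By l'Huilier's theorem, tan(E/4) = √[tan(s/2) tan((s−a)/2) tan((s−b)/2) tan((s−c)/2)], giving spherical excess E = 0.8483 rad.
Area = E·R² = 0.8483 × (3389.5)² ≈ 9745442 km².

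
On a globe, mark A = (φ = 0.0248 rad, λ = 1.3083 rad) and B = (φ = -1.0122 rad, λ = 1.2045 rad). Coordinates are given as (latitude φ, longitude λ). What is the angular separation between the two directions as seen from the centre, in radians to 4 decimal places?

With latitudes φ₁ = 1.421°, φ₂ = -57.995° and longitude difference Δλ = -5.947°:
Haversine: a = sin²(Δφ/2) + cos φ₁ cos φ₂ sin²(Δλ/2) = 0.2456 + (0.9997)(0.5300)(0.0027) = 0.24702.
Central angle c = 2·arcsin(√a) = 1.04031 rad.
So the angular separation is 1.0403 rad.

1.0403 rad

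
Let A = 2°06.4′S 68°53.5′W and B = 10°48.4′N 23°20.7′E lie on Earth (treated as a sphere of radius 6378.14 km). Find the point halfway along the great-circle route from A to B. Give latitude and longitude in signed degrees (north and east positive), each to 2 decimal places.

Central angle δ = 1.6160 rad. Interpolating on the sphere with fraction f = 0.5:
P = [sin((1−f)δ)·A + sin(fδ)·B] / sin δ = 0.7237·A + 0.7237·B in Cartesian coordinates,
giving P = (0.9131, -0.3930, 0.1091), i.e. latitude 6.26°, longitude -23.29°.

6.26°, -23.29°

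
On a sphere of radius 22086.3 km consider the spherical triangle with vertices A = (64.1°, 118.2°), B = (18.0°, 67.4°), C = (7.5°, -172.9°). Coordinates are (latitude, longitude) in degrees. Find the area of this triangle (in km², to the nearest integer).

Side lengths (central angles): a = 2.0118, b = 1.2940, c = 0.9997 rad; semiperimeter s = 2.1527.
By l'Huilier's theorem, tan(E/4) = √[tan(s/2) tan((s−a)/2) tan((s−b)/2) tan((s−c)/2)], giving spherical excess E = 0.7797 rad.
Area = E·R² = 0.7797 × (22086.3)² ≈ 380350520 km².

380350520 km²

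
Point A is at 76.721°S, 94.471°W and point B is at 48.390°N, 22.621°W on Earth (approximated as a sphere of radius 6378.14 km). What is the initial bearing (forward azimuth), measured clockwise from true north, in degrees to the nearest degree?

59°

Δλ = 71.850° = 1.2540 rad.
y = sin Δλ · cos φ₂ = (0.9502)(0.6641) = 0.6310
x = cos φ₁ sin φ₂ − sin φ₁ cos φ₂ cos Δλ = (0.2297)(0.7477) − (-0.9733)(0.6641)(0.3115) = 0.3731
θ = atan2(y, x) = 59.41°, so the bearing is 59°.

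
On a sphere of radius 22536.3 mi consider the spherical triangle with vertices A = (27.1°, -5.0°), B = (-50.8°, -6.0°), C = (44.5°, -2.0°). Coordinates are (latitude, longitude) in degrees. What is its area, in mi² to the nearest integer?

Side lengths (central angles): a = 1.6644, b = 0.3066, c = 1.3597 rad; semiperimeter s = 1.6653.
By l'Huilier's theorem, tan(E/4) = √[tan(s/2) tan((s−a)/2) tan((s−b)/2) tan((s−c)/2)], giving spherical excess E = 0.0321 rad.
Area = E·R² = 0.0321 × (22536.3)² ≈ 16291792 mi².

16291792 mi²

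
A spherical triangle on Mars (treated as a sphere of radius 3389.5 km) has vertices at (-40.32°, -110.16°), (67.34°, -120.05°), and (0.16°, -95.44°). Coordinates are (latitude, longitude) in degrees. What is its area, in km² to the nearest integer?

3618006 km²

Side lengths (central angles): a = 1.2102, b = 0.7442, c = 1.8836 rad; semiperimeter s = 1.9190.
By l'Huilier's theorem, tan(E/4) = √[tan(s/2) tan((s−a)/2) tan((s−b)/2) tan((s−c)/2)], giving spherical excess E = 0.3149 rad.
Area = E·R² = 0.3149 × (3389.5)² ≈ 3618006 km².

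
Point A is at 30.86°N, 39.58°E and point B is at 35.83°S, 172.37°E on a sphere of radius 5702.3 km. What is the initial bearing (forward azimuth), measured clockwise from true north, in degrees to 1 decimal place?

110.3°

Δλ = 132.790° = 2.3176 rad.
y = sin Δλ · cos φ₂ = (0.7338)(0.8108) = 0.5950
x = cos φ₁ sin φ₂ − sin φ₁ cos φ₂ cos Δλ = (0.8584)(-0.5854) − (0.5129)(0.8108)(-0.6793) = -0.2200
θ = atan2(y, x) = 110.29°, so the bearing is 110.3°.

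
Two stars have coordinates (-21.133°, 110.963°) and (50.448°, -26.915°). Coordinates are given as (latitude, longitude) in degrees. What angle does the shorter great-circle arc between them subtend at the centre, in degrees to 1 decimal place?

135.9°

In radians: φ₁ = -0.3688, φ₂ = 0.8805, Δλ = -137.878° = -2.4064 rad.
cos c = sin φ₁ sin φ₂ + cos φ₁ cos φ₂ cos Δλ = (-0.3605)(0.7710) + (0.9327)(0.6368)(-0.7417) = -0.71853,
so c = arccos(-0.71853) = 2.37249 rad.
So the angular separation is 135.9°.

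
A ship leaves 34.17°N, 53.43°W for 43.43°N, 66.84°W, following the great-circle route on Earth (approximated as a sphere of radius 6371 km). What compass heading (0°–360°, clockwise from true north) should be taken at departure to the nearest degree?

Δλ = -13.410° = -0.2340 rad.
y = sin Δλ · cos φ₂ = (-0.2319)(0.7262) = -0.1684
x = cos φ₁ sin φ₂ − sin φ₁ cos φ₂ cos Δλ = (0.8274)(0.6875) − (0.5617)(0.7262)(0.9727) = 0.1720
θ = atan2(y, x) = -44.39°; adding 360° gives 316°.

316°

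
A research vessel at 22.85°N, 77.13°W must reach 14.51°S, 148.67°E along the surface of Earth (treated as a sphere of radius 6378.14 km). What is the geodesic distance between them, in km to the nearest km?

With latitudes φ₁ = 22.850°, φ₂ = -14.510° and longitude difference Δλ = -134.200°:
Haversine: a = sin²(Δφ/2) + cos φ₁ cos φ₂ sin²(Δλ/2) = 0.1026 + (0.9215)(0.9681)(0.8486) = 0.85963.
Central angle c = 2·arcsin(√a) = 2.37353 rad.
Distance = R·c = 6378.14 × 2.3735 ≈ 15139 km.

15139 km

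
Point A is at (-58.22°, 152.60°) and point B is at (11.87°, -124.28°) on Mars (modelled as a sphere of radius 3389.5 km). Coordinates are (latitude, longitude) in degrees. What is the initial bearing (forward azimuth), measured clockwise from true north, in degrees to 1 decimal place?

Δλ = 83.120° = 1.4507 rad.
y = sin Δλ · cos φ₂ = (0.9928)(0.9786) = 0.9716
x = cos φ₁ sin φ₂ − sin φ₁ cos φ₂ cos Δλ = (0.5267)(0.2057) − (-0.8501)(0.9786)(0.1198) = 0.2080
θ = atan2(y, x) = 77.92°, so the bearing is 77.9°.

77.9°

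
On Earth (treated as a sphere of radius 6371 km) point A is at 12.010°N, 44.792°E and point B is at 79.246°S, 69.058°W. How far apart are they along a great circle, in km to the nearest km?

In radians: φ₁ = 0.2096, φ₂ = -1.3831, Δλ = -113.850° = -1.9871 rad.
cos c = sin φ₁ sin φ₂ + cos φ₁ cos φ₂ cos Δλ = (0.2081)(-0.9824) + (0.9781)(0.1866)(-0.4043) = -0.27822,
so c = arccos(-0.27822) = 1.85274 rad.
Distance = R·c = 6371 × 1.8527 ≈ 11804 km.

11804 km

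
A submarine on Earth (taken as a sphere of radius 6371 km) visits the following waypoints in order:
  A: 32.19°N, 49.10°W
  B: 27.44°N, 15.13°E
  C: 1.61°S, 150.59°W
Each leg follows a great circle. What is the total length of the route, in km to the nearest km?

22893 km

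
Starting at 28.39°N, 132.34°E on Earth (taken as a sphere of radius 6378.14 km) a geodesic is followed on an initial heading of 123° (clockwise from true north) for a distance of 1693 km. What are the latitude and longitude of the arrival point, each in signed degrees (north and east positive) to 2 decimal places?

Angular distance δ = d/R = 1693/6378.14 = 0.26544 rad; initial bearing θ = 2.1468 rad.
sin φ₂ = sin φ₁ cos δ + cos φ₁ sin δ cos θ = (0.4755)(0.9650) + (0.8797)(0.2623)(-0.5446) = 0.3331, so φ₂ = 19.46°.
Δλ = atan2(sin θ sin δ cos φ₁, cos δ − sin φ₁ sin φ₂) = atan2(0.1935, 0.8066) = 13.494°.
λ₂ = 132.340° + 13.494° = 145.83°.

19.46°, 145.83°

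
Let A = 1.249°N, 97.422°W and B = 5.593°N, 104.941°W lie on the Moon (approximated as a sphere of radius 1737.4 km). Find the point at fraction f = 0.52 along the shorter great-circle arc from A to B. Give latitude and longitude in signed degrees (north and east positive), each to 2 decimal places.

3.52°, -101.32°

Central angle δ = 0.1513 rad. Interpolating on the sphere with fraction f = 0.52:
P = [sin((1−f)δ)·A + sin(fδ)·B] / sin δ = 0.4814·A + 0.5215·B in Cartesian coordinates,
giving P = (-0.1960, -0.9787, 0.0613), i.e. latitude 3.52°, longitude -101.32°.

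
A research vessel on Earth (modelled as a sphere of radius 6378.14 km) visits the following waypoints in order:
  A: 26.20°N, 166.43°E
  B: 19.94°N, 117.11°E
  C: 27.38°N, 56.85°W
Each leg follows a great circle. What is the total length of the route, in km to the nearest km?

Leg A→B: central angle 0.7949 rad, distance 5069.9 km.
Leg B→C: central angle 2.3094 rad, distance 14729.8 km.
Total: 5069.9 + 14729.8 ≈ 19800 km.

19800 km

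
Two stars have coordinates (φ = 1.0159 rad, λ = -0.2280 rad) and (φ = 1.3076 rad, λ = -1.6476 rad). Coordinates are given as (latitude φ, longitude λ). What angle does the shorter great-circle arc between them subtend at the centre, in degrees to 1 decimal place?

With latitudes φ₁ = 58.207°, φ₂ = 74.920° and longitude difference Δλ = -81.337°:
Haversine: a = sin²(Δφ/2) + cos φ₁ cos φ₂ sin²(Δλ/2) = 0.0211 + (0.5269)(0.2602)(0.4247) = 0.07933.
Central angle c = 2·arcsin(√a) = 0.57106 rad.
So the angular separation is 32.7°.

32.7°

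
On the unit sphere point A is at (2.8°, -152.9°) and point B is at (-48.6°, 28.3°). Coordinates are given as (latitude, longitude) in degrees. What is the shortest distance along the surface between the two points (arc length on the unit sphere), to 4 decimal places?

2.3420

With latitudes φ₁ = 2.800°, φ₂ = -48.600° and longitude difference Δλ = -178.800°:
cos c = sin φ₁ sin φ₂ + cos φ₁ cos φ₂ cos Δλ = (0.0488)(-0.7501) + (0.9988)(0.6613)(-0.9998) = -0.69702,
so c = arccos(-0.69702) = 2.34203 rad.
On the unit sphere the arc length equals the central angle: 2.3420.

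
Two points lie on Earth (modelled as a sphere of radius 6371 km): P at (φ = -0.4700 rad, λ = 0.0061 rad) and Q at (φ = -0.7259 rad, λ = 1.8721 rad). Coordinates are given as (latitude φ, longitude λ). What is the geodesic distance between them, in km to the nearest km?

9327 km

With latitudes φ₁ = -26.929°, φ₂ = -41.591° and longitude difference Δλ = 106.914°:
Haversine: a = sin²(Δφ/2) + cos φ₁ cos φ₂ sin²(Δλ/2) = 0.0163 + (0.8916)(0.7479)(0.6455) = 0.44668.
Central angle c = 2·arcsin(√a) = 1.46396 rad.
Distance = R·c = 6371 × 1.4640 ≈ 9327 km.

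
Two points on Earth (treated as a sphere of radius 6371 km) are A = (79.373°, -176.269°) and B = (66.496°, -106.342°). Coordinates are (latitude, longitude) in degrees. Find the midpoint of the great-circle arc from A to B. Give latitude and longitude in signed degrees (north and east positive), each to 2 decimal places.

Central angle δ = 0.3857 rad. Interpolating on the sphere with fraction f = 0.5:
P = [sin((1−f)δ)·A + sin(fδ)·B] / sin δ = 0.5094·A + 0.5094·B in Cartesian coordinates,
giving P = (-0.1509, -0.2011, 0.9679), i.e. latitude 75.44°, longitude -126.89°.

75.44°, -126.89°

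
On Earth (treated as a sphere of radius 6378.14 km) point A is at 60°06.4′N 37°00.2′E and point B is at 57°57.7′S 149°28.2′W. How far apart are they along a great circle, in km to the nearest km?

In radians: φ₁ = 1.0491, φ₂ = -1.0116, Δλ = 173.527° = 3.0286 rad.
cos c = sin φ₁ sin φ₂ + cos φ₁ cos φ₂ cos Δλ = (0.8670)(-0.8477) + (0.4984)(0.5305)(-0.9936) = -0.99761,
so c = arccos(-0.99761) = 3.07249 rad.
Distance = R·c = 6378.14 × 3.0725 ≈ 19597 km.

19597 km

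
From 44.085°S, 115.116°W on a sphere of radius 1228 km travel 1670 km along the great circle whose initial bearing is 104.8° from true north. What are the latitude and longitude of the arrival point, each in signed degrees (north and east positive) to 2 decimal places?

Angular distance δ = d/R = 1670/1228 = 1.35993 rad; initial bearing θ = 1.8291 rad.
sin φ₂ = sin φ₁ cos δ + cos φ₁ sin δ cos θ = (-0.6957)(0.2093) + (0.7183)(0.9779)(-0.2554) = -0.3250, so φ₂ = -18.97°.
Δλ = atan2(sin θ sin δ cos φ₁, cos δ − sin φ₁ sin φ₂) = atan2(0.6791, -0.0168) = 91.420°.
λ₂ = -115.116° + 91.420° = -23.70°.

-18.97°, -23.70°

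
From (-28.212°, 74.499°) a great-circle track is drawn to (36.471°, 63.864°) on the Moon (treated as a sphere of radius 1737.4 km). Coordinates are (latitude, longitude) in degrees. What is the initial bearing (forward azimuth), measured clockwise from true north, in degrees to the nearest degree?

351°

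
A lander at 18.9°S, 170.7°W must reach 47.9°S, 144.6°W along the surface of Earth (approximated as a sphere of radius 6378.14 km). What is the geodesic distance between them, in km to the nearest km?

With latitudes φ₁ = -18.900°, φ₂ = -47.900° and longitude difference Δλ = 26.100°:
cos c = sin φ₁ sin φ₂ + cos φ₁ cos φ₂ cos Δλ = (-0.3239)(-0.7420) + (0.9461)(0.6704)(0.8980) = 0.80994,
so c = arccos(0.80994) = 0.62675 rad.
Distance = R·c = 6378.14 × 0.6267 ≈ 3997 km.

3997 km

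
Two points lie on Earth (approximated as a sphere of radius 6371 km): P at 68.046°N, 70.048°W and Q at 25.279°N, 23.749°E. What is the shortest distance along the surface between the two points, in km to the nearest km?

With latitudes φ₁ = 68.046°, φ₂ = 25.279° and longitude difference Δλ = 93.797°:
Haversine: a = sin²(Δφ/2) + cos φ₁ cos φ₂ sin²(Δλ/2) = 0.1329 + (0.3739)(0.9042)(0.5331) = 0.31316.
Central angle c = 2·arcsin(√a) = 1.18783 rad.
Distance = R·c = 6371 × 1.1878 ≈ 7568 km.

7568 km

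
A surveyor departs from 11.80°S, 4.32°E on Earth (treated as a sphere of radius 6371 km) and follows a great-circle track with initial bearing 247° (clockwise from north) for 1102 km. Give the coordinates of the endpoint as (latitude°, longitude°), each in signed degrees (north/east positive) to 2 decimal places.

-15.50°, -5.14°

Angular distance δ = d/R = 1102/6371 = 0.17297 rad; initial bearing θ = 4.3110 rad.
sin φ₂ = sin φ₁ cos δ + cos φ₁ sin δ cos θ = (-0.2045)(0.9851) + (0.9789)(0.1721)(-0.3907) = -0.2673, so φ₂ = -15.50°.
Δλ = atan2(sin θ sin δ cos φ₁, cos δ − sin φ₁ sin φ₂) = atan2(-0.1551, 0.9304) = -9.463°.
λ₂ = 4.320° − 9.463° = -5.14°.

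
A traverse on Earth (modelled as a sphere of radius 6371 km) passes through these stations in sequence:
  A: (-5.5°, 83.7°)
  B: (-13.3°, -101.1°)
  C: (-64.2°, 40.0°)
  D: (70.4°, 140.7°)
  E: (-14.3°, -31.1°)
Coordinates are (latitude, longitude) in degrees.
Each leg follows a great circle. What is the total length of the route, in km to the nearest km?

59199 km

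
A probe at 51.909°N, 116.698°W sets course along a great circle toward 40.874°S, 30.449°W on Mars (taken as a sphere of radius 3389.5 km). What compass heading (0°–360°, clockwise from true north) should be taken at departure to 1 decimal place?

120.4°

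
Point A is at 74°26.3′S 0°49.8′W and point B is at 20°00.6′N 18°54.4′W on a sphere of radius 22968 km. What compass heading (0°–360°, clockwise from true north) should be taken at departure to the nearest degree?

Δλ = -18.077° = -0.3155 rad.
y = sin Δλ · cos φ₂ = (-0.3103)(0.9396) = -0.2916
x = cos φ₁ sin φ₂ − sin φ₁ cos φ₂ cos Δλ = (0.2683)(0.3422) − (-0.9633)(0.9396)(0.9506) = 0.9523
θ = atan2(y, x) = -17.02°; adding 360° gives 343°.

343°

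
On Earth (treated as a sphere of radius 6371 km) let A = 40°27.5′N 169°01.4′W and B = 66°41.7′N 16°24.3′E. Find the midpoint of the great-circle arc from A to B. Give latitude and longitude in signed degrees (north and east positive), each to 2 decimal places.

Central angle δ = 1.2700 rad. Interpolating on the sphere with fraction f = 0.5:
P = [sin((1−f)δ)·A + sin(fδ)·B] / sin δ = 0.6211·A + 0.6211·B in Cartesian coordinates,
giving P = (-0.2282, -0.0206, 0.9734), i.e. latitude 76.75°, longitude -174.85°.

76.75°, -174.85°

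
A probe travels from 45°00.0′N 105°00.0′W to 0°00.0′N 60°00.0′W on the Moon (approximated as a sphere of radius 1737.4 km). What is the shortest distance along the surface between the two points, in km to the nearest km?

1819 km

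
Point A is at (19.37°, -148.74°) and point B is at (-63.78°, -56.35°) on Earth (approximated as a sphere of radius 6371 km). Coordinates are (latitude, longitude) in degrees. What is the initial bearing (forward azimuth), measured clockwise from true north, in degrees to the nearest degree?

With φ₁ = 0.3381, φ₂ = -1.1132, Δλ = 1.6125 rad, the forward-azimuth formula gives
θ = atan2( sin Δλ cos φ₂ , cos φ₁ sin φ₂ − sin φ₁ cos φ₂ cos Δλ ) = atan2(0.4414, -0.8402) = 152.28°.
So the initial bearing is 152°.

152°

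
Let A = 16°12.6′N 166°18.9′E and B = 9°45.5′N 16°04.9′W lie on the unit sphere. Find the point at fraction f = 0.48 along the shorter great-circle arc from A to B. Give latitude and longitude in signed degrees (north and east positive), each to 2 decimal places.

84.83°, -103.40°

The central angle between A and B is δ = 2.6865 rad.
With f = 0.48, the slerp weights are sin((1−f)δ)/sin δ = 2.2407 and sin(fδ)/sin δ = 2.1855.
Weighted sum of the unit vectors: (2.2407)·(-0.9330,0.2272,0.2792) + (2.1855)·(0.9470,-0.2730,0.1695) = (-0.0209, -0.0876, 0.9959).
Converting back: φ = atan2(z, √(x²+y²)) = 84.83°, λ = atan2(y, x) = -103.40°.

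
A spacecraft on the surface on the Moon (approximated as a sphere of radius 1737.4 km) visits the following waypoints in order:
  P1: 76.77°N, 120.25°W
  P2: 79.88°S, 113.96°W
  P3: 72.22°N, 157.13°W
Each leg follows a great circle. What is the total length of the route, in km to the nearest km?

Leg P1→P2: central angle 2.7347 rad, distance 4751.2 km.
Leg P2→P3: central angle 2.6867 rad, distance 4667.8 km.
Total: 4751.2 + 4667.8 ≈ 9419 km.

9419 km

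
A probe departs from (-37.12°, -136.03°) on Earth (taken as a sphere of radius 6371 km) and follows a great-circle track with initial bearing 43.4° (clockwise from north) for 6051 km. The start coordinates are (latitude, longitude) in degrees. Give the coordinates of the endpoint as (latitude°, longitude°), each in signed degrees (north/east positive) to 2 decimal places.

Angular distance δ = d/R = 6051/6371 = 0.94977 rad; initial bearing θ = 0.7575 rad.
sin φ₂ = sin φ₁ cos δ + cos φ₁ sin δ cos θ = (-0.6035)(0.5819) + (0.7974)(0.8133)(0.7266) = 0.1200, so φ₂ = 6.89°.
Δλ = atan2(sin θ sin δ cos φ₁, cos δ − sin φ₁ sin φ₂) = atan2(0.4456, 0.6543) = 34.254°.
λ₂ = -136.030° + 34.254° = -101.78°.

6.89°, -101.78°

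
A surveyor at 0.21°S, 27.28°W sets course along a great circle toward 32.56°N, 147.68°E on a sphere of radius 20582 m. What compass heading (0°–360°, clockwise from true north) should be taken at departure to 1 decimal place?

7.9°

Δλ = 174.960° = 3.0536 rad.
y = sin Δλ · cos φ₂ = (0.0879)(0.8428) = 0.0740
x = cos φ₁ sin φ₂ − sin φ₁ cos φ₂ cos Δλ = (1.0000)(0.5382) − (-0.0037)(0.8428)(-0.9961) = 0.5351
θ = atan2(y, x) = 7.88°, so the bearing is 7.9°.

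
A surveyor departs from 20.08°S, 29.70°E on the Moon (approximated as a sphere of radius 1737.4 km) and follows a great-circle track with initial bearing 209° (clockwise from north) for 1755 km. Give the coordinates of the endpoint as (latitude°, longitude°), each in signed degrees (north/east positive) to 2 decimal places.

Angular distance δ = d/R = 1755/1737.4 = 1.01013 rad; initial bearing θ = 3.6477 rad.
sin φ₂ = sin φ₁ cos δ + cos φ₁ sin δ cos θ = (-0.3433)(0.5318) + (0.9392)(0.8469)(-0.8746) = -0.8783, so φ₂ = -61.43°.
Δλ = atan2(sin θ sin δ cos φ₁, cos δ − sin φ₁ sin φ₂) = atan2(-0.3856, 0.2302) = -59.163°.
λ₂ = 29.700° − 59.163° = -29.46°.

-61.43°, -29.46°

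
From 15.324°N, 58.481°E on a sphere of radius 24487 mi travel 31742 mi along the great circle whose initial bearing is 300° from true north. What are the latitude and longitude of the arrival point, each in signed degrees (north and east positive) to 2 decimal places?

Angular distance δ = d/R = 31742/24487 = 1.29628 rad; initial bearing θ = 5.2360 rad.
sin φ₂ = sin φ₁ cos δ + cos φ₁ sin δ cos θ = (0.2643)(0.2711) + (0.9644)(0.9626)(0.5000) = 0.5358, so φ₂ = 32.40°.
Δλ = atan2(sin θ sin δ cos φ₁, cos δ − sin φ₁ sin φ₂) = atan2(-0.8040, 0.1295) = -80.851°.
λ₂ = 58.481° − 80.851° = -22.37°.

32.40°, -22.37°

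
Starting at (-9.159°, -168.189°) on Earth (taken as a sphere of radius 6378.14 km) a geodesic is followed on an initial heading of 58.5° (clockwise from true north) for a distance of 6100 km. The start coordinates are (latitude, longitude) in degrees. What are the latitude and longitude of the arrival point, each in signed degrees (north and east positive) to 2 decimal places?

19.25°, -120.63°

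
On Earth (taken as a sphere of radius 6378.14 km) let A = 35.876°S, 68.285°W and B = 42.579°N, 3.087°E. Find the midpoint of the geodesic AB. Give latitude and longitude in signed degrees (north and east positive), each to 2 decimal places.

4.12°, -34.57°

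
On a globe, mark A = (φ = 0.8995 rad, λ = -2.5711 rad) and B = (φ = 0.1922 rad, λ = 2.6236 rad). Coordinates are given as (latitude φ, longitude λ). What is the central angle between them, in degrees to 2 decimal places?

64.36°

Let φ₁ = 0.8995 rad, φ₂ = 0.1922 rad, and Δλ = -1.0885 rad.
cos c = sin φ₁ sin φ₂ + cos φ₁ cos φ₂ cos Δλ = (0.7830)(0.1910) + (0.6220)(0.9816)(0.4638) = 0.43276,
so c = arccos(0.43276) = 1.12324 rad.
So the angular separation is 64.36°.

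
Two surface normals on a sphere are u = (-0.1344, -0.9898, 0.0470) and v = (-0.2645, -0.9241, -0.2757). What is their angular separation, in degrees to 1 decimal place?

u·v = 0.9373; |u| = 1.0000, |v| = 1.0000.
cos θ = (u·v)/(|u||v|) = 0.9373, so θ = 20.4°.

20.4°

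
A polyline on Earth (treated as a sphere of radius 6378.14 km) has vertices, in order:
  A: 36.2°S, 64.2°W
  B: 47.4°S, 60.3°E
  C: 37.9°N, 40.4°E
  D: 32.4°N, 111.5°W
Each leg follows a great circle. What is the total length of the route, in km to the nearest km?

Leg A→B: central angle 1.4451 rad, distance 9217.1 km.
Leg B→C: central angle 1.5207 rad, distance 9699.4 km.
Leg C→D: central angle 1.8323 rad, distance 11686.9 km.
Total: 9217.1 + 9699.4 + 11686.9 ≈ 30603 km.

30603 km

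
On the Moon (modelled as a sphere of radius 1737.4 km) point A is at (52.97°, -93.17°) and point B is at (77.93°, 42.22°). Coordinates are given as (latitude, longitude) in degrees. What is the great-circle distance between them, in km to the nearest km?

With latitudes φ₁ = 52.970°, φ₂ = 77.930° and longitude difference Δλ = 135.390°:
cos c = sin φ₁ sin φ₂ + cos φ₁ cos φ₂ cos Δλ = (0.7983)(0.9779) + (0.6022)(0.2091)(-0.7119) = 0.69102,
so c = arccos(0.69102) = 0.80790 rad.
Distance = R·c = 1737.4 × 0.8079 ≈ 1404 km.

1404 km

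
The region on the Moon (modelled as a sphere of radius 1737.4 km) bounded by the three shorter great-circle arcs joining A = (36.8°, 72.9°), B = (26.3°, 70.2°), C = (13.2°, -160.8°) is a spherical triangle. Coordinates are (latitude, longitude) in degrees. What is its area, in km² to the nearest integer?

598031 km²

Side lengths (central angles): a = 2.0354, b = 1.9015, c = 0.1876 rad; semiperimeter s = 2.0623.
By l'Huilier's theorem, tan(E/4) = √[tan(s/2) tan((s−a)/2) tan((s−b)/2) tan((s−c)/2)], giving spherical excess E = 0.1981 rad.
Area = E·R² = 0.1981 × (1737.4)² ≈ 598031 km².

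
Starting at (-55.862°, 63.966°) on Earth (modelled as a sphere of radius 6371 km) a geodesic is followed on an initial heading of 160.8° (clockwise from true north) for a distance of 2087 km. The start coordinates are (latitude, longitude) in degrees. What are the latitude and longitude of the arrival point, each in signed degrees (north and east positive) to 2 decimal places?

Angular distance δ = d/R = 2087/6371 = 0.32758 rad; initial bearing θ = 2.8065 rad.
sin φ₂ = sin φ₁ cos δ + cos φ₁ sin δ cos θ = (-0.8277)(0.9468) + (0.5612)(0.3218)(-0.9444) = -0.9542, so φ₂ = -72.59°.
Δλ = atan2(sin θ sin δ cos φ₁, cos δ − sin φ₁ sin φ₂) = atan2(0.0594, 0.1570) = 20.712°.
λ₂ = 63.966° + 20.712° = 84.68°.

-72.59°, 84.68°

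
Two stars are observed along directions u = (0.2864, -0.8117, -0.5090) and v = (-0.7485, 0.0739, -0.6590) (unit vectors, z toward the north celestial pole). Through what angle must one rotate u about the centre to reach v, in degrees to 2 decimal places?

86.50°

u·v = 0.0611; |u| = 1.0000, |v| = 1.0000.
cos θ = (u·v)/(|u||v|) = 0.0611, so θ = 86.50°.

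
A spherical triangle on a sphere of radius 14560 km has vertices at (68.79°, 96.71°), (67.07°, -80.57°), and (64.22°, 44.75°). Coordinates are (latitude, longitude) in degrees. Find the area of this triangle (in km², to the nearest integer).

29631912 km²

Side lengths (central angles): a = 0.7505, b = 0.3585, c = 0.7702 rad; semiperimeter s = 0.9396.
By l'Huilier's theorem, tan(E/4) = √[tan(s/2) tan((s−a)/2) tan((s−b)/2) tan((s−c)/2)], giving spherical excess E = 0.1398 rad.
Area = E·R² = 0.1398 × (14560)² ≈ 29631912 km².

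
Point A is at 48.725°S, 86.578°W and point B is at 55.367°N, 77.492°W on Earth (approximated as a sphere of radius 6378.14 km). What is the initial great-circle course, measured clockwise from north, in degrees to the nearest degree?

With φ₁ = -0.8504, φ₂ = 0.9663, Δλ = 0.1586 rad, the forward-azimuth formula gives
θ = atan2( sin Δλ cos φ₂ , cos φ₁ sin φ₂ − sin φ₁ cos φ₂ cos Δλ ) = atan2(0.0897, 0.9645) = 5.32°.
So the initial bearing is 5°.

5°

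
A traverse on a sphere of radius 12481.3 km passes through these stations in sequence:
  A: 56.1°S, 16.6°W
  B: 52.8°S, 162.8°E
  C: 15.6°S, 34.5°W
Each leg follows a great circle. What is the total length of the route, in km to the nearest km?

39447 km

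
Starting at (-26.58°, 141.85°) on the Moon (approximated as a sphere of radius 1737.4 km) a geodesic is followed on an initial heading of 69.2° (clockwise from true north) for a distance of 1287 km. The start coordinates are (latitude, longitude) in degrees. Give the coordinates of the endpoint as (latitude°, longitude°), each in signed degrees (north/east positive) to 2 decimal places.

-6.65°, -178.72°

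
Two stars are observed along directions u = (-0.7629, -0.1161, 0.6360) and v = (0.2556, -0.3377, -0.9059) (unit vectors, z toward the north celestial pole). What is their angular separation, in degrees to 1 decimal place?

u·v = -0.7319; |u| = 1.0000, |v| = 1.0000.
cos θ = (u·v)/(|u||v|) = -0.7319, so θ = 137.0°.

137.0°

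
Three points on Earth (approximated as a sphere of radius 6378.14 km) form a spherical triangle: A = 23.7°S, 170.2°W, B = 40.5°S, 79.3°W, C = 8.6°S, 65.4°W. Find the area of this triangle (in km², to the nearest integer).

Side lengths (central angles): a = 0.5971, b = 1.7428, c = 1.3180 rad; semiperimeter s = 1.8290.
By l'Huilier's theorem, tan(E/4) = √[tan(s/2) tan((s−a)/2) tan((s−b)/2) tan((s−c)/2)], giving spherical excess E = 0.4055 rad.
Area = E·R² = 0.4055 × (6378.14)² ≈ 16494956 km².

16494956 km²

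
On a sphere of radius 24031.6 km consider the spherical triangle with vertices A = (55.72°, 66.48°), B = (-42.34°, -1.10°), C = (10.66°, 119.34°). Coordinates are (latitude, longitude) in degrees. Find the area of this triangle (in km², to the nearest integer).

1033189132 km²

Side lengths (central angles): a = 2.0859, b = 1.0621, c = 1.9799 rad; semiperimeter s = 2.5639.
By l'Huilier's theorem, tan(E/4) = √[tan(s/2) tan((s−a)/2) tan((s−b)/2) tan((s−c)/2)], giving spherical excess E = 1.7890 rad.
Area = E·R² = 1.7890 × (24031.6)² ≈ 1033189132 km².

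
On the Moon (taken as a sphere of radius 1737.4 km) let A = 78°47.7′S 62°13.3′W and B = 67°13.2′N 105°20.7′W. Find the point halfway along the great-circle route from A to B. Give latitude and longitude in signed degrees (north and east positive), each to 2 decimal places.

Central angle δ = 2.5858 rad. Interpolating on the sphere with fraction f = 0.5:
P = [sin((1−f)δ)·A + sin(fδ)·B] / sin δ = 1.8228·A + 1.8228·B in Cartesian coordinates,
giving P = (-0.0217, -0.9940, -0.1074), i.e. latitude -6.17°, longitude -91.25°.

-6.17°, -91.25°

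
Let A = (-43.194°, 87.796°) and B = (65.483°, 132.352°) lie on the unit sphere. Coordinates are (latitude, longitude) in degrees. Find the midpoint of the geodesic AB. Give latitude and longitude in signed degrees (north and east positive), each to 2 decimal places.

The central angle between A and B is δ = 1.9902 rad.
With f = 0.5, the slerp weights are sin((1−f)δ)/sin δ = 0.9184 and sin(fδ)/sin δ = 0.9184.
Weighted sum of the unit vectors: (0.9184)·(0.0280,0.7285,-0.6845) + (0.9184)·(-0.2796,0.3067,0.9098) = (-0.2310, 0.9507, 0.2070).
Converting back: φ = atan2(z, √(x²+y²)) = 11.95°, λ = atan2(y, x) = 103.66°.

11.95°, 103.66°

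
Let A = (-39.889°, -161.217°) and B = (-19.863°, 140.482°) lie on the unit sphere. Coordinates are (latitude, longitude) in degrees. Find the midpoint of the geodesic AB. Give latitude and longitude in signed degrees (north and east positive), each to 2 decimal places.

The central angle between A and B is δ = 0.9309 rad.
With f = 0.5, the slerp weights are sin((1−f)δ)/sin δ = 0.5595 and sin(fδ)/sin δ = 0.5595.
Weighted sum of the unit vectors: (0.5595)·(-0.7264,-0.2471,-0.6413) + (0.5595)·(-0.7255,0.5985,-0.3398) = (-0.8124, 0.1966, -0.5489).
Converting back: φ = atan2(z, √(x²+y²)) = -33.29°, λ = atan2(y, x) = 166.39°.

-33.29°, 166.39°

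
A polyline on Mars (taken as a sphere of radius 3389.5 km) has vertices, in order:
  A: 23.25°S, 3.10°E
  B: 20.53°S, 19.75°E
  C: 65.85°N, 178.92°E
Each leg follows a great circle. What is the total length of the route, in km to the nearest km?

Leg A→B: central angle 0.2736 rad, distance 927.5 km.
Leg B→C: central angle 2.3160 rad, distance 7850.0 km.
Total: 927.5 + 7850.0 ≈ 8777 km.

8777 km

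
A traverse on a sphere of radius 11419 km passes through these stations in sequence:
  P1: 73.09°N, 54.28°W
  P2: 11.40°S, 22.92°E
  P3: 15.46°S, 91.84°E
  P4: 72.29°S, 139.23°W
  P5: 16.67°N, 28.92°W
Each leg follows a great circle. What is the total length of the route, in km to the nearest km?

72169 km

Leg P1→P2: central angle 1.6971 rad, distance 19378.9 km.
Leg P2→P3: central angle 1.1674 rad, distance 13331.0 km.
Leg P3→P4: central angle 1.5010 rad, distance 17140.4 km.
Leg P4→P5: central angle 1.9546 rad, distance 22319.1 km.
Total: 19378.9 + 13331.0 + 17140.4 + 22319.1 ≈ 72169 km.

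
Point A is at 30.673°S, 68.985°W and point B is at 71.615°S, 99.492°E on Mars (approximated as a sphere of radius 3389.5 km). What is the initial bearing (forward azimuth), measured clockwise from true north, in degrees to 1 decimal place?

With φ₁ = -0.5353, φ₂ = -1.2499, Δλ = 2.9405 rad, the forward-azimuth formula gives
θ = atan2( sin Δλ cos φ₂ , cos φ₁ sin φ₂ − sin φ₁ cos φ₂ cos Δλ ) = atan2(0.0630, -0.9738) = 176.30°.
So the initial bearing is 176.3°.

176.3°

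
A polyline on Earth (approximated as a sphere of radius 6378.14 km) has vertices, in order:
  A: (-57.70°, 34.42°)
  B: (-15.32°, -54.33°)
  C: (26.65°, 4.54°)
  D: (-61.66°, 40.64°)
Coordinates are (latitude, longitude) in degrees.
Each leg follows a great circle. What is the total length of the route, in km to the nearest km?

Leg A→B: central angle 1.3340 rad, distance 8508.6 km.
Leg B→C: central angle 1.2375 rad, distance 7893.1 km.
Leg C→D: central angle 1.6228 rad, distance 10350.4 km.
Total: 8508.6 + 7893.1 + 10350.4 ≈ 26752 km.

26752 km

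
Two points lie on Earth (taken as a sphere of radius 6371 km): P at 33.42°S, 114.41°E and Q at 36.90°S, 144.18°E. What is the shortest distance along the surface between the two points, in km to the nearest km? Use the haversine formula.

In radians: φ₁ = -0.5833, φ₂ = -0.6440, Δλ = 29.770° = 0.5196 rad.
Haversine: a = sin²(Δφ/2) + cos φ₁ cos φ₂ sin²(Δλ/2) = 0.0009 + (0.8347)(0.7997)(0.0660) = 0.04497.
Central angle c = 2·arcsin(√a) = 0.42735 rad.
Distance = R·c = 6371 × 0.4273 ≈ 2723 km.

2723 km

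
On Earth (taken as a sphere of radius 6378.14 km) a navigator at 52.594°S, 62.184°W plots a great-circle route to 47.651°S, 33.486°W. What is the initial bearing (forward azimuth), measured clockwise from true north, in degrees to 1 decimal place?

86.4°

Δλ = 28.698° = 0.5009 rad.
y = sin Δλ · cos φ₂ = (0.4802)(0.6736) = 0.3235
x = cos φ₁ sin φ₂ − sin φ₁ cos φ₂ cos Δλ = (0.6075)(-0.7391) − (-0.7944)(0.6736)(0.8772) = 0.0204
θ = atan2(y, x) = 86.39°, so the bearing is 86.4°.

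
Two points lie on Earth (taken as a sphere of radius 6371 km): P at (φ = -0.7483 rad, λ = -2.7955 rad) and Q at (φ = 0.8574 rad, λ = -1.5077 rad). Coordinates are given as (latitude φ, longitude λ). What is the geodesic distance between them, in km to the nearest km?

Let φ₁ = -0.7483 rad, φ₂ = 0.8574 rad, and Δλ = 1.2878 rad.
cos c = sin φ₁ sin φ₂ + cos φ₁ cos φ₂ cos Δλ = (-0.6804)(0.7561) + (0.7328)(0.6544)(0.2792) = -0.38056,
so c = arccos(-0.38056) = 1.96120 rad.
Distance = R·c = 6371 × 1.9612 ≈ 12495 km.

12495 km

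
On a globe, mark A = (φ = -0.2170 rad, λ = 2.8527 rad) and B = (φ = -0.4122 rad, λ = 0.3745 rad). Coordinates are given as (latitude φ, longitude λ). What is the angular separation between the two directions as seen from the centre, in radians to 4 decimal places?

2.2379 rad

In radians: φ₁ = -0.2170, φ₂ = -0.4122, Δλ = -141.990° = -2.4782 rad.
Haversine: a = sin²(Δφ/2) + cos φ₁ cos φ₂ sin²(Δλ/2) = 0.0095 + (0.9765)(0.9162)(0.8940) = 0.80936.
Central angle c = 2·arcsin(√a) = 2.23792 rad.
So the angular separation is 2.2379 rad.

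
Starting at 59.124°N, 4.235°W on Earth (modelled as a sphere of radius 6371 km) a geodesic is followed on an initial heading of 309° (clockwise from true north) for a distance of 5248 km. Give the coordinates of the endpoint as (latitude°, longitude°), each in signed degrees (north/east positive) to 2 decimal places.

Angular distance δ = d/R = 5248/6371 = 0.82373 rad; initial bearing θ = 5.3931 rad.
sin φ₂ = sin φ₁ cos δ + cos φ₁ sin δ cos θ = (0.8583)(0.6795) + (0.5132)(0.7337)(0.6293) = 0.8201, so φ₂ = 55.10°.
Δλ = atan2(sin θ sin δ cos φ₁, cos δ − sin φ₁ sin φ₂) = atan2(-0.2926, -0.0244) = -94.771°.
λ₂ = -4.235° − 94.771° = -99.01°.

55.10°, -99.01°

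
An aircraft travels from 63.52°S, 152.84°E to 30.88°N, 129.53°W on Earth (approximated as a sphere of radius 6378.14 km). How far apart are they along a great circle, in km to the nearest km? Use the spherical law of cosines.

12487 km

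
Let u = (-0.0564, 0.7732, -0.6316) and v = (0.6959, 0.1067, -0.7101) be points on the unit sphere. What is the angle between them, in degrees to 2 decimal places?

60.54°

u·v = 0.4918; |u| = 1.0000, |v| = 1.0000.
cos θ = (u·v)/(|u||v|) = 0.4918, so θ = 60.54°.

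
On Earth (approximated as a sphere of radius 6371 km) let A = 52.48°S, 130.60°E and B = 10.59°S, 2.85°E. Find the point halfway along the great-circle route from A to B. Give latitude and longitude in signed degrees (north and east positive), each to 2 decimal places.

Central angle δ = 1.7934 rad. Interpolating on the sphere with fraction f = 0.5:
P = [sin((1−f)δ)·A + sin(fδ)·B] / sin δ = 0.8010·A + 0.8010·B in Cartesian coordinates,
giving P = (0.4689, 0.4096, -0.7825), i.e. latitude -51.49°, longitude 41.13°.

-51.49°, 41.13°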